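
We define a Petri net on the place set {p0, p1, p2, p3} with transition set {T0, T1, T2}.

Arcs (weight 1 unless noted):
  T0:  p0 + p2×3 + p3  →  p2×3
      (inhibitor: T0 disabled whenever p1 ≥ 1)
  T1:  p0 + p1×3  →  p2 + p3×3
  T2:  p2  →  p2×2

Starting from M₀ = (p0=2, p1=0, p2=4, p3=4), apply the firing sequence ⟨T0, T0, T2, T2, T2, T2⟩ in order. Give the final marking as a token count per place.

step 1: fire T0:  (p0=2, p1=0, p2=4, p3=4) → (p0=1, p1=0, p2=4, p3=3)
step 2: fire T0:  (p0=1, p1=0, p2=4, p3=3) → (p0=0, p1=0, p2=4, p3=2)
step 3: fire T2:  (p0=0, p1=0, p2=4, p3=2) → (p0=0, p1=0, p2=5, p3=2)
step 4: fire T2:  (p0=0, p1=0, p2=5, p3=2) → (p0=0, p1=0, p2=6, p3=2)
step 5: fire T2:  (p0=0, p1=0, p2=6, p3=2) → (p0=0, p1=0, p2=7, p3=2)
step 6: fire T2:  (p0=0, p1=0, p2=7, p3=2) → (p0=0, p1=0, p2=8, p3=2)

(p0=0, p1=0, p2=8, p3=2)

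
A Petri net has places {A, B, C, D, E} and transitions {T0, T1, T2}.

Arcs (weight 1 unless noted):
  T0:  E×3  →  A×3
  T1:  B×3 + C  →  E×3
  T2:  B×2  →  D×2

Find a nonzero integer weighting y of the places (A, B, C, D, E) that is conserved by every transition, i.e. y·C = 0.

Incidence matrix C (rows=places, cols=transitions):
       T0   T1   T2
    A   3    0    0
    B   0   -3   -2
    C   0   -1    0
    D   0    0    2
    E  -3    3    0

Candidate y = [0, 1, -3, 1, 0]; check y·C column-wise:
  col T0: 0·3 + 1·0 + -3·0 + 1·0 + 0·-3 = 0
  col T1: 1·-3 + -3·-1 + 1·0 + 0·3 = 0
  col T2: 1·-2 + -3·0 + 1·2 = 0

y = (A:0, B:1, C:-3, D:1, E:0)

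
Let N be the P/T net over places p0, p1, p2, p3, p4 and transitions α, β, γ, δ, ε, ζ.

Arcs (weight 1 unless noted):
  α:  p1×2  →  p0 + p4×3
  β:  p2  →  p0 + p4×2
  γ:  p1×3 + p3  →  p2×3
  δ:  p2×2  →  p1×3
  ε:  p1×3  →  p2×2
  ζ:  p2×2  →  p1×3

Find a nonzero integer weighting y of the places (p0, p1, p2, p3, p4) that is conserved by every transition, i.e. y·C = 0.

y = (p0:1, p1:2, p2:3, p3:3, p4:1)

Incidence matrix C (rows=places, cols=transitions):
        α    β    γ    δ    ε    ζ
   p0   1    1    0    0    0    0
   p1  -2    0   -3    3   -3    3
   p2   0   -1    3   -2    2   -2
   p3   0    0   -1    0    0    0
   p4   3    2    0    0    0    0

Candidate y = [1, 2, 3, 3, 1]; check y·C column-wise:
  col α: 1·1 + 2·-2 + 3·0 + 3·0 + 1·3 = 0
  col β: 1·1 + 2·0 + 3·-1 + 3·0 + 1·2 = 0
  col γ: 1·0 + 2·-3 + 3·3 + 3·-1 + 1·0 = 0
  col δ: 1·0 + 2·3 + 3·-2 + 3·0 + 1·0 = 0
  col ε: 1·0 + 2·-3 + 3·2 + 3·0 + 1·0 = 0
  col ζ: 1·0 + 2·3 + 3·-2 + 3·0 + 1·0 = 0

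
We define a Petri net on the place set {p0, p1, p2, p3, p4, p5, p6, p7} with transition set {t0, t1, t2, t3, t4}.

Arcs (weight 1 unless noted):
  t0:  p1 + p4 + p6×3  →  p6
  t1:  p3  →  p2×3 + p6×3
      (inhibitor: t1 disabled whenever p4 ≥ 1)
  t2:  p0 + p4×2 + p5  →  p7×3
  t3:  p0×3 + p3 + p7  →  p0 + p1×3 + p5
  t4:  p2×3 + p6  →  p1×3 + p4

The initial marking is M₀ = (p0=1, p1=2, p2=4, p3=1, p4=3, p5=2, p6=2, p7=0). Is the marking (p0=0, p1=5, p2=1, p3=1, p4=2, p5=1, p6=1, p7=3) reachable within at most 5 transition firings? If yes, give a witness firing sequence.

YES — reachable via ⟨t2, t4⟩ (2 firings)

step 1: fire t2:  (p0=1, p1=2, p2=4, p3=1, p4=3, p5=2, p6=2, p7=0) → (p0=0, p1=2, p2=4, p3=1, p4=1, p5=1, p6=2, p7=3)
step 2: fire t4:  (p0=0, p1=2, p2=4, p3=1, p4=1, p5=1, p6=2, p7=3) → (p0=0, p1=5, p2=1, p3=1, p4=2, p5=1, p6=1, p7=3)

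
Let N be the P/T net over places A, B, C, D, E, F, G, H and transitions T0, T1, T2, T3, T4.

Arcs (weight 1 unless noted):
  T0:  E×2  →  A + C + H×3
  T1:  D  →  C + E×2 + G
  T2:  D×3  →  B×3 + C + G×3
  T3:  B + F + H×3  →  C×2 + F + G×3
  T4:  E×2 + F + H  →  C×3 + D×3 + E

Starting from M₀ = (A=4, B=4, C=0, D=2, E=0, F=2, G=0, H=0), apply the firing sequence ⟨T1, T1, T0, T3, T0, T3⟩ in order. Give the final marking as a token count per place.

(A=6, B=2, C=8, D=0, E=0, F=2, G=8, H=0)

step 1: fire T1:  (A=4, B=4, C=0, D=2, E=0, F=2, G=0, H=0) → (A=4, B=4, C=1, D=1, E=2, F=2, G=1, H=0)
step 2: fire T1:  (A=4, B=4, C=1, D=1, E=2, F=2, G=1, H=0) → (A=4, B=4, C=2, D=0, E=4, F=2, G=2, H=0)
step 3: fire T0:  (A=4, B=4, C=2, D=0, E=4, F=2, G=2, H=0) → (A=5, B=4, C=3, D=0, E=2, F=2, G=2, H=3)
step 4: fire T3:  (A=5, B=4, C=3, D=0, E=2, F=2, G=2, H=3) → (A=5, B=3, C=5, D=0, E=2, F=2, G=5, H=0)
step 5: fire T0:  (A=5, B=3, C=5, D=0, E=2, F=2, G=5, H=0) → (A=6, B=3, C=6, D=0, E=0, F=2, G=5, H=3)
step 6: fire T3:  (A=6, B=3, C=6, D=0, E=0, F=2, G=5, H=3) → (A=6, B=2, C=8, D=0, E=0, F=2, G=8, H=0)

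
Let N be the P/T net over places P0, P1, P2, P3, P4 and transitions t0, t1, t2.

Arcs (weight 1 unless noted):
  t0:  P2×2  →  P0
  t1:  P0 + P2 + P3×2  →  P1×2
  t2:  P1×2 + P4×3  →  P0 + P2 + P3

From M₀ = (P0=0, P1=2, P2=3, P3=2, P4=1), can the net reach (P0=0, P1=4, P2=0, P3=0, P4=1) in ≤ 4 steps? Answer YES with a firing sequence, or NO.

step 1: fire t0:  (P0=0, P1=2, P2=3, P3=2, P4=1) → (P0=1, P1=2, P2=1, P3=2, P4=1)
step 2: fire t1:  (P0=1, P1=2, P2=1, P3=2, P4=1) → (P0=0, P1=4, P2=0, P3=0, P4=1)

YES — reachable via ⟨t0, t1⟩ (2 firings)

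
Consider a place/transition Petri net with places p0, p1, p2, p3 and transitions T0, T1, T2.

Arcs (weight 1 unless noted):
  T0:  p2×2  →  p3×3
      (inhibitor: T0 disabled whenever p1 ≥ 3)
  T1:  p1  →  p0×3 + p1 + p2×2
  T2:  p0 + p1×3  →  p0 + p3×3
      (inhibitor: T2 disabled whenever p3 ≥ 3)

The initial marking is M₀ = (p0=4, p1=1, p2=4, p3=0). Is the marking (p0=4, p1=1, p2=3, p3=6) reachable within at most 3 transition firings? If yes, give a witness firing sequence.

depth 0: 1 marking
depth 1: 3 markings reached so far
depth 2: 6 markings reached so far
depth 3: 9 markings reached so far
target is not among the 9 markings reachable within 3 steps

NO — not reachable within 3 firings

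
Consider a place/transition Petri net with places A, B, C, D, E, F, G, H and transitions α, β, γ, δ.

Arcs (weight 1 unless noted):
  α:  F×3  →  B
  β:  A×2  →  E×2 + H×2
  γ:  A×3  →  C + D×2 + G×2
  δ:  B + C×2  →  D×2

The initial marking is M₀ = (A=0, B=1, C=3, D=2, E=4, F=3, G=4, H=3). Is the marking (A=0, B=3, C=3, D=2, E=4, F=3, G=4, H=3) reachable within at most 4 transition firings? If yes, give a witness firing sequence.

NO — not reachable within 4 firings

depth 0: 1 marking
depth 1: 3 markings reached so far
depth 2: 4 markings reached so far
depth 3: 4 markings reached so far
(frontier empty at depth 3; search complete)
target is not among the 4 markings reachable within 4 steps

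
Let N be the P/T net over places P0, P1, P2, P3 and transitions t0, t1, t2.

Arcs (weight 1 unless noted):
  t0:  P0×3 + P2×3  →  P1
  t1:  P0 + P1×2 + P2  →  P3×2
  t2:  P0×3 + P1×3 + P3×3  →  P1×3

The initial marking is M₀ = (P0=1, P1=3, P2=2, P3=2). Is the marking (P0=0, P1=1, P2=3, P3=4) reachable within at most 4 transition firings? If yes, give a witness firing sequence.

NO — not reachable within 4 firings

depth 0: 1 marking
depth 1: 2 markings reached so far
depth 2: 2 markings reached so far
(frontier empty at depth 2; search complete)
target is not among the 2 markings reachable within 4 steps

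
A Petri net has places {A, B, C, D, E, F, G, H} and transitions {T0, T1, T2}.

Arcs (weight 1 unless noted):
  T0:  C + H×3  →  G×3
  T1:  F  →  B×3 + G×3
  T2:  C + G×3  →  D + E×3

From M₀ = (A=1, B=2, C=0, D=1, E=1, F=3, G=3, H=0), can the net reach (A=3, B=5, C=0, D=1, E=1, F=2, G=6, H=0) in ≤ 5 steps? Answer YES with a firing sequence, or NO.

NO — not reachable within 5 firings

depth 0: 1 marking
depth 1: 2 markings reached so far
depth 2: 3 markings reached so far
depth 3: 4 markings reached so far
depth 4: 4 markings reached so far
(frontier empty at depth 4; search complete)
target is not among the 4 markings reachable within 5 steps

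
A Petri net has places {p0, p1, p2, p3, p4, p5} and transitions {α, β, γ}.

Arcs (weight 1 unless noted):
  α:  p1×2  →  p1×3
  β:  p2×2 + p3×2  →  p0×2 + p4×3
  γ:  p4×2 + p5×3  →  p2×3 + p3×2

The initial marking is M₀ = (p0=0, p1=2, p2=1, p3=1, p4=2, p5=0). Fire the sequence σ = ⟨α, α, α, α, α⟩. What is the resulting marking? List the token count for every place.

(p0=0, p1=7, p2=1, p3=1, p4=2, p5=0)

step 1: fire α:  (p0=0, p1=2, p2=1, p3=1, p4=2, p5=0) → (p0=0, p1=3, p2=1, p3=1, p4=2, p5=0)
step 2: fire α:  (p0=0, p1=3, p2=1, p3=1, p4=2, p5=0) → (p0=0, p1=4, p2=1, p3=1, p4=2, p5=0)
step 3: fire α:  (p0=0, p1=4, p2=1, p3=1, p4=2, p5=0) → (p0=0, p1=5, p2=1, p3=1, p4=2, p5=0)
step 4: fire α:  (p0=0, p1=5, p2=1, p3=1, p4=2, p5=0) → (p0=0, p1=6, p2=1, p3=1, p4=2, p5=0)
step 5: fire α:  (p0=0, p1=6, p2=1, p3=1, p4=2, p5=0) → (p0=0, p1=7, p2=1, p3=1, p4=2, p5=0)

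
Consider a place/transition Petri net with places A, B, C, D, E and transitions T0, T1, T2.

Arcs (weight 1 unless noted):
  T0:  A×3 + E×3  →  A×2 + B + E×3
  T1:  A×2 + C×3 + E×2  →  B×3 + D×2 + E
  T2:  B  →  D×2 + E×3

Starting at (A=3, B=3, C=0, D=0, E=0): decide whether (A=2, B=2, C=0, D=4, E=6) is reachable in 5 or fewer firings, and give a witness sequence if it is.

step 1: fire T2:  (A=3, B=3, C=0, D=0, E=0) → (A=3, B=2, C=0, D=2, E=3)
step 2: fire T0:  (A=3, B=2, C=0, D=2, E=3) → (A=2, B=3, C=0, D=2, E=3)
step 3: fire T2:  (A=2, B=3, C=0, D=2, E=3) → (A=2, B=2, C=0, D=4, E=6)

YES — reachable via ⟨T2, T0, T2⟩ (3 firings)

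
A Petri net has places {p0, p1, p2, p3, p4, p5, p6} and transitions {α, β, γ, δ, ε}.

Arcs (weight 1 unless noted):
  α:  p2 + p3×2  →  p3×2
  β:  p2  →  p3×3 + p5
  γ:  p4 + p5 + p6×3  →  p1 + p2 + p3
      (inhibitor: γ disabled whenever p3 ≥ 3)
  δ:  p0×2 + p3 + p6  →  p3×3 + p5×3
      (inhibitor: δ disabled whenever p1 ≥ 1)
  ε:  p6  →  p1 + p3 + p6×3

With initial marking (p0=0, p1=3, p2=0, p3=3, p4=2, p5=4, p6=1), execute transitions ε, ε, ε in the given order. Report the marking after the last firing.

(p0=0, p1=6, p2=0, p3=6, p4=2, p5=4, p6=7)

step 1: fire ε:  (p0=0, p1=3, p2=0, p3=3, p4=2, p5=4, p6=1) → (p0=0, p1=4, p2=0, p3=4, p4=2, p5=4, p6=3)
step 2: fire ε:  (p0=0, p1=4, p2=0, p3=4, p4=2, p5=4, p6=3) → (p0=0, p1=5, p2=0, p3=5, p4=2, p5=4, p6=5)
step 3: fire ε:  (p0=0, p1=5, p2=0, p3=5, p4=2, p5=4, p6=5) → (p0=0, p1=6, p2=0, p3=6, p4=2, p5=4, p6=7)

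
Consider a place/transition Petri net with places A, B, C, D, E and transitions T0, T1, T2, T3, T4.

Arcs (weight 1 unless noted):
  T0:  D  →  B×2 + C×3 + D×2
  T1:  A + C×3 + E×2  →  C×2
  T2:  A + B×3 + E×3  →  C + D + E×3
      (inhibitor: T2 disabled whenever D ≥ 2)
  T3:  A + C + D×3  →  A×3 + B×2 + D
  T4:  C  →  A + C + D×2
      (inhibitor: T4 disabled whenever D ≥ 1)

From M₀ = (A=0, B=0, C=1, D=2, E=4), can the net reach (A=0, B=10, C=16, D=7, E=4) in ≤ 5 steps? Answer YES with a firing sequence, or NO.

step 1: fire T0:  (A=0, B=0, C=1, D=2, E=4) → (A=0, B=2, C=4, D=3, E=4)
step 2: fire T0:  (A=0, B=2, C=4, D=3, E=4) → (A=0, B=4, C=7, D=4, E=4)
step 3: fire T0:  (A=0, B=4, C=7, D=4, E=4) → (A=0, B=6, C=10, D=5, E=4)
step 4: fire T0:  (A=0, B=6, C=10, D=5, E=4) → (A=0, B=8, C=13, D=6, E=4)
step 5: fire T0:  (A=0, B=8, C=13, D=6, E=4) → (A=0, B=10, C=16, D=7, E=4)

YES — reachable via ⟨T0, T0, T0, T0, T0⟩ (5 firings)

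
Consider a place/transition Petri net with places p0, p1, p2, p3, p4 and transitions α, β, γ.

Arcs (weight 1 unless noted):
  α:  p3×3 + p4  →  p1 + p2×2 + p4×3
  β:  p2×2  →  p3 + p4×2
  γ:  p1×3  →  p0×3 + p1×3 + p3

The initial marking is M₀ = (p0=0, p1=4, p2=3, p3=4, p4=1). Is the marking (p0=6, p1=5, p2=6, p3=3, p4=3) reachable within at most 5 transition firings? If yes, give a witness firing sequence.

depth 0: 1 marking
depth 1: 4 markings reached so far
depth 2: 8 markings reached so far
depth 3: 13 markings reached so far
depth 4: 21 markings reached so far
depth 5: 30 markings reached so far
target is not among the 30 markings reachable within 5 steps

NO — not reachable within 5 firings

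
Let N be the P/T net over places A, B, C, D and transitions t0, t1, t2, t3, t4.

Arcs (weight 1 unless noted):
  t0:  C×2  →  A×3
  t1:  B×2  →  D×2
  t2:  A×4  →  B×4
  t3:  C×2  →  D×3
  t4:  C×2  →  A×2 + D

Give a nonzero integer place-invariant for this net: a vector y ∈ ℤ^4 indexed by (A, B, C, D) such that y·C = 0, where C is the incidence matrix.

y = (A:2, B:2, C:3, D:2)

Incidence matrix C (rows=places, cols=transitions):
       t0   t1   t2   t3   t4
    A   3    0   -4    0    2
    B   0   -2    4    0    0
    C  -2    0    0   -2   -2
    D   0    2    0    3    1

Candidate y = [2, 2, 3, 2]; check y·C column-wise:
  col t0: 2·3 + 2·0 + 3·-2 + 2·0 = 0
  col t1: 2·0 + 2·-2 + 3·0 + 2·2 = 0
  col t2: 2·-4 + 2·4 + 3·0 + 2·0 = 0
  col t3: 2·0 + 2·0 + 3·-2 + 2·3 = 0
  col t4: 2·2 + 2·0 + 3·-2 + 2·1 = 0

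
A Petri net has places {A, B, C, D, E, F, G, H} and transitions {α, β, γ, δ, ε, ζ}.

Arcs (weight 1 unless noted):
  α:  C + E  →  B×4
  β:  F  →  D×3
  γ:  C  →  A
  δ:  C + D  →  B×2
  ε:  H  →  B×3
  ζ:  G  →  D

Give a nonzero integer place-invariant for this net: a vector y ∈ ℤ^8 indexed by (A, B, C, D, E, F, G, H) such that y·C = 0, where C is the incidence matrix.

y = (A:1, B:0, C:1, D:-1, E:-1, F:-3, G:-1, H:0)

Incidence matrix C (rows=places, cols=transitions):
        α    β    γ    δ    ε    ζ
    A   0    0    1    0    0    0
    B   4    0    0    2    3    0
    C  -1    0   -1   -1    0    0
    D   0    3    0   -1    0    1
    E  -1    0    0    0    0    0
    F   0   -1    0    0    0    0
    G   0    0    0    0    0   -1
    H   0    0    0    0   -1    0

Candidate y = [1, 0, 1, -1, -1, -3, -1, 0]; check y·C column-wise:
  col α: 1·0 + 0·4 + 1·-1 + -1·0 + -1·-1 + -3·0 + -1·0 = 0
  col β: 1·0 + 1·0 + -1·3 + -1·0 + -3·-1 + -1·0 = 0
  col γ: 1·1 + 1·-1 + -1·0 + -1·0 + -3·0 + -1·0 = 0
  col δ: 1·0 + 0·2 + 1·-1 + -1·-1 + -1·0 + -3·0 + -1·0 = 0
  col ε: 1·0 + 0·3 + 1·0 + -1·0 + -1·0 + -3·0 + -1·0 + 0·-1 = 0
  col ζ: 1·0 + 1·0 + -1·1 + -1·0 + -3·0 + -1·-1 = 0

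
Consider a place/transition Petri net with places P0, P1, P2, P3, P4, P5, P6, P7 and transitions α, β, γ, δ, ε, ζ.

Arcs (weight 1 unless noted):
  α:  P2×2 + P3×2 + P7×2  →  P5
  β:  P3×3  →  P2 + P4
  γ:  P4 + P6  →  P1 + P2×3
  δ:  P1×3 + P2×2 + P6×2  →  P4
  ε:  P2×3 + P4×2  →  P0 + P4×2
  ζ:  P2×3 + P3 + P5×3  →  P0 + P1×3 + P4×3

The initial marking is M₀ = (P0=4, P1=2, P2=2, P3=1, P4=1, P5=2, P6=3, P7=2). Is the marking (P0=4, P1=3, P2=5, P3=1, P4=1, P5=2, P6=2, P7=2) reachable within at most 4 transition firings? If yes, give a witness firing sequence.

depth 0: 1 marking
depth 1: 2 markings reached so far
depth 2: 3 markings reached so far
depth 3: 3 markings reached so far
(frontier empty at depth 3; search complete)
target is not among the 3 markings reachable within 4 steps

NO — not reachable within 4 firings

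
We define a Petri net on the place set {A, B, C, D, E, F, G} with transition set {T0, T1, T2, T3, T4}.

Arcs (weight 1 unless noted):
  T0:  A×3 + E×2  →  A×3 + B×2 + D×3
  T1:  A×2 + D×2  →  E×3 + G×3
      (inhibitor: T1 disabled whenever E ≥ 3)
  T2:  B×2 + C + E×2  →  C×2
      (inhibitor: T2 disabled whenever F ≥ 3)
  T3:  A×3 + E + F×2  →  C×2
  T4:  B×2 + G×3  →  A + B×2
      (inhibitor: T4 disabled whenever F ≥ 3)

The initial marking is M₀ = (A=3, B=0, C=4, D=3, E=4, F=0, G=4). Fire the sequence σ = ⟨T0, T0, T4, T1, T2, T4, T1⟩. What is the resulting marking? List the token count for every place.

(A=1, B=2, C=5, D=5, E=4, F=0, G=4)

step 1: fire T0:  (A=3, B=0, C=4, D=3, E=4, F=0, G=4) → (A=3, B=2, C=4, D=6, E=2, F=0, G=4)
step 2: fire T0:  (A=3, B=2, C=4, D=6, E=2, F=0, G=4) → (A=3, B=4, C=4, D=9, E=0, F=0, G=4)
step 3: fire T4:  (A=3, B=4, C=4, D=9, E=0, F=0, G=4) → (A=4, B=4, C=4, D=9, E=0, F=0, G=1)
step 4: fire T1:  (A=4, B=4, C=4, D=9, E=0, F=0, G=1) → (A=2, B=4, C=4, D=7, E=3, F=0, G=4)
step 5: fire T2:  (A=2, B=4, C=4, D=7, E=3, F=0, G=4) → (A=2, B=2, C=5, D=7, E=1, F=0, G=4)
step 6: fire T4:  (A=2, B=2, C=5, D=7, E=1, F=0, G=4) → (A=3, B=2, C=5, D=7, E=1, F=0, G=1)
step 7: fire T1:  (A=3, B=2, C=5, D=7, E=1, F=0, G=1) → (A=1, B=2, C=5, D=5, E=4, F=0, G=4)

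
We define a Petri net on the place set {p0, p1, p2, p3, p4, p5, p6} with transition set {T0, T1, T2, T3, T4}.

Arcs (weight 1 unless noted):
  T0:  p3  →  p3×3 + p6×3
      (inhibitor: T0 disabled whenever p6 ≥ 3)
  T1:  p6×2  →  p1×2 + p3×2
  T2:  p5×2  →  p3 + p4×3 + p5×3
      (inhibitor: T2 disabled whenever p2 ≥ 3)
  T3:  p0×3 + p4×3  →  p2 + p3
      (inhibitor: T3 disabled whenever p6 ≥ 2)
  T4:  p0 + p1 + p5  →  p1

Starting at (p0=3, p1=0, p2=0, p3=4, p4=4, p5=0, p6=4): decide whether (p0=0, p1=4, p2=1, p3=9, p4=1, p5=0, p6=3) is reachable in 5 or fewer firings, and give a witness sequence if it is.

NO — not reachable within 5 firings

depth 0: 1 marking
depth 1: 2 markings reached so far
depth 2: 4 markings reached so far
depth 3: 6 markings reached so far
depth 4: 8 markings reached so far
depth 5: 10 markings reached so far
target is not among the 10 markings reachable within 5 steps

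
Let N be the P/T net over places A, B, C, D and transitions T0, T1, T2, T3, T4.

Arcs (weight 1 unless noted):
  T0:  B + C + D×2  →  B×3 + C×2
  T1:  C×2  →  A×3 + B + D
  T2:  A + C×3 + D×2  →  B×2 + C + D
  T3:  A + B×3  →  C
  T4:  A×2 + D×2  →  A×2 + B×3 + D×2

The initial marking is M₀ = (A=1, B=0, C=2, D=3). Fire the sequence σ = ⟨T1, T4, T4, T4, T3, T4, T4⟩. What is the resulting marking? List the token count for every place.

(A=3, B=13, C=1, D=4)

step 1: fire T1:  (A=1, B=0, C=2, D=3) → (A=4, B=1, C=0, D=4)
step 2: fire T4:  (A=4, B=1, C=0, D=4) → (A=4, B=4, C=0, D=4)
step 3: fire T4:  (A=4, B=4, C=0, D=4) → (A=4, B=7, C=0, D=4)
step 4: fire T4:  (A=4, B=7, C=0, D=4) → (A=4, B=10, C=0, D=4)
step 5: fire T3:  (A=4, B=10, C=0, D=4) → (A=3, B=7, C=1, D=4)
step 6: fire T4:  (A=3, B=7, C=1, D=4) → (A=3, B=10, C=1, D=4)
step 7: fire T4:  (A=3, B=10, C=1, D=4) → (A=3, B=13, C=1, D=4)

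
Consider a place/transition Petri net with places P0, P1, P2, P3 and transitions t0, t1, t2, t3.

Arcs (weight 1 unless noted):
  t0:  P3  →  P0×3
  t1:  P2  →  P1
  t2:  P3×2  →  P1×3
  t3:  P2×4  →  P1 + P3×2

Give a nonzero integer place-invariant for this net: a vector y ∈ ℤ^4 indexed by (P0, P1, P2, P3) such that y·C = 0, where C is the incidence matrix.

Incidence matrix C (rows=places, cols=transitions):
       t0   t1   t2   t3
   P0   3    0    0    0
   P1   0    1    3    1
   P2   0   -1    0   -4
   P3  -1    0   -2    2

Candidate y = [1, 2, 2, 3]; check y·C column-wise:
  col t0: 1·3 + 2·0 + 2·0 + 3·-1 = 0
  col t1: 1·0 + 2·1 + 2·-1 + 3·0 = 0
  col t2: 1·0 + 2·3 + 2·0 + 3·-2 = 0
  col t3: 1·0 + 2·1 + 2·-4 + 3·2 = 0

y = (P0:1, P1:2, P2:2, P3:3)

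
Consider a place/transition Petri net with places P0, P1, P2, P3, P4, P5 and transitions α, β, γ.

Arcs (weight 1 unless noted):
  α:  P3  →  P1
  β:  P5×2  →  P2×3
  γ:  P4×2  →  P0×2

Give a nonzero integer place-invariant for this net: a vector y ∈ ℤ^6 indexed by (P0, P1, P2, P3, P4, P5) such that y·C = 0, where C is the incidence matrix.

Incidence matrix C (rows=places, cols=transitions):
        α    β    γ
   P0   0    0    2
   P1   1    0    0
   P2   0    3    0
   P3  -1    0    0
   P4   0    0   -2
   P5   0   -2    0

Candidate y = [0, 1, 0, 1, 0, 0]; check y·C column-wise:
  col α: 1·1 + 1·-1 = 0
  col β: 1·0 + 0·3 + 1·0 + 0·-2 = 0
  col γ: 0·2 + 1·0 + 1·0 + 0·-2 = 0

y = (P0:0, P1:1, P2:0, P3:1, P4:0, P5:0)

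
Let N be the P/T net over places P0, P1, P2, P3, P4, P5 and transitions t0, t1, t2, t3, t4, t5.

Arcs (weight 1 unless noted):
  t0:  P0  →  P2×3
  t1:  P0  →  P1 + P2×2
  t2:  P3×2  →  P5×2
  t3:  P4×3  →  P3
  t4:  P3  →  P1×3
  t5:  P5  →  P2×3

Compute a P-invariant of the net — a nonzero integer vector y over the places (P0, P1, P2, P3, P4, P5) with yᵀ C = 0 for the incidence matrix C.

Incidence matrix C (rows=places, cols=transitions):
       t0   t1   t2   t3   t4   t5
   P0  -1   -1    0    0    0    0
   P1   0    1    0    0    3    0
   P2   3    2    0    0    0    3
   P3   0    0   -2    1   -1    0
   P4   0    0    0   -3    0    0
   P5   0    0    2    0    0   -1

Candidate y = [3, 1, 1, 3, 1, 3]; check y·C column-wise:
  col t0: 3·-1 + 1·0 + 1·3 + 3·0 + 1·0 + 3·0 = 0
  col t1: 3·-1 + 1·1 + 1·2 + 3·0 + 1·0 + 3·0 = 0
  col t2: 3·0 + 1·0 + 1·0 + 3·-2 + 1·0 + 3·2 = 0
  col t3: 3·0 + 1·0 + 1·0 + 3·1 + 1·-3 + 3·0 = 0
  col t4: 3·0 + 1·3 + 1·0 + 3·-1 + 1·0 + 3·0 = 0
  col t5: 3·0 + 1·0 + 1·3 + 3·0 + 1·0 + 3·-1 = 0

y = (P0:3, P1:1, P2:1, P3:3, P4:1, P5:3)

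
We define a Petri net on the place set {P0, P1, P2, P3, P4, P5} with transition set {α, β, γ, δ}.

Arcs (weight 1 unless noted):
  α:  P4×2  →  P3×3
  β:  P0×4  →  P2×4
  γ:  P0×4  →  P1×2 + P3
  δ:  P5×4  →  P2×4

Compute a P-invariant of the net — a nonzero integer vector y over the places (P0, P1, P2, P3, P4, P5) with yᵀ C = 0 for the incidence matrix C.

Incidence matrix C (rows=places, cols=transitions):
        α    β    γ    δ
   P0   0   -4   -4    0
   P1   0    0    2    0
   P2   0    4    0    4
   P3   3    0    1    0
   P4  -2    0    0    0
   P5   0    0    0   -4

Candidate y = [0, 1, 0, -2, -3, 0]; check y·C column-wise:
  col α: 1·0 + -2·3 + -3·-2 = 0
  col β: 0·-4 + 1·0 + 0·4 + -2·0 + -3·0 = 0
  col γ: 0·-4 + 1·2 + -2·1 + -3·0 = 0
  col δ: 1·0 + 0·4 + -2·0 + -3·0 + 0·-4 = 0

y = (P0:0, P1:1, P2:0, P3:-2, P4:-3, P5:0)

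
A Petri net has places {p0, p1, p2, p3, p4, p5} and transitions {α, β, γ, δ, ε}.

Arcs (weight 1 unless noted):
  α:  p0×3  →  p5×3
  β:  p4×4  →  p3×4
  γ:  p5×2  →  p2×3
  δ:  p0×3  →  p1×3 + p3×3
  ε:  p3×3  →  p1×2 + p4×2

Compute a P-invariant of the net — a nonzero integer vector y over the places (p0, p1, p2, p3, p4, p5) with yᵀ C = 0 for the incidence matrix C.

Incidence matrix C (rows=places, cols=transitions):
        α    β    γ    δ    ε
   p0  -3    0    0   -3    0
   p1   0    0    0    3    2
   p2   0    0    3    0    0
   p3   0    4    0    3   -3
   p4   0   -4    0    0    2
   p5   3    0   -2    0    0

Candidate y = [3, 1, 2, 2, 2, 3]; check y·C column-wise:
  col α: 3·-3 + 1·0 + 2·0 + 2·0 + 2·0 + 3·3 = 0
  col β: 3·0 + 1·0 + 2·0 + 2·4 + 2·-4 + 3·0 = 0
  col γ: 3·0 + 1·0 + 2·3 + 2·0 + 2·0 + 3·-2 = 0
  col δ: 3·-3 + 1·3 + 2·0 + 2·3 + 2·0 + 3·0 = 0
  col ε: 3·0 + 1·2 + 2·0 + 2·-3 + 2·2 + 3·0 = 0

y = (p0:3, p1:1, p2:2, p3:2, p4:2, p5:3)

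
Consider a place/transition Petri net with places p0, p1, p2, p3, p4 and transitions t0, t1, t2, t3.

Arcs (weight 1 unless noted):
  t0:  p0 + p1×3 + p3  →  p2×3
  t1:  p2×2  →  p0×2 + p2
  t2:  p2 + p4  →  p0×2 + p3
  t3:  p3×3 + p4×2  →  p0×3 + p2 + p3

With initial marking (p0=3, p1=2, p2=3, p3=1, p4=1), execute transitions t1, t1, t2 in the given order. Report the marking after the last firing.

step 1: fire t1:  (p0=3, p1=2, p2=3, p3=1, p4=1) → (p0=5, p1=2, p2=2, p3=1, p4=1)
step 2: fire t1:  (p0=5, p1=2, p2=2, p3=1, p4=1) → (p0=7, p1=2, p2=1, p3=1, p4=1)
step 3: fire t2:  (p0=7, p1=2, p2=1, p3=1, p4=1) → (p0=9, p1=2, p2=0, p3=2, p4=0)

(p0=9, p1=2, p2=0, p3=2, p4=0)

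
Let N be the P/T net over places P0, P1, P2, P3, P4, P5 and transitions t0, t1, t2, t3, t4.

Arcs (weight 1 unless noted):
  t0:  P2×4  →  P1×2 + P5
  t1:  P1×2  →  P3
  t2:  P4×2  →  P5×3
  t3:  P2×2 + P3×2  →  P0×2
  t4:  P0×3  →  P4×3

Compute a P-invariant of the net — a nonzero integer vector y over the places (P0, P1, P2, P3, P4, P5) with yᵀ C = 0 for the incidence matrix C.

Incidence matrix C (rows=places, cols=transitions):
       t0   t1   t2   t3   t4
   P0   0    0    0    2   -3
   P1   2   -2    0    0    0
   P2  -4    0    0   -2    0
   P3   0    1    0   -2    0
   P4   0    0   -2    0    3
   P5   1    0    3    0    0

Candidate y = [3, 1, 1, 2, 3, 2]; check y·C column-wise:
  col t0: 3·0 + 1·2 + 1·-4 + 2·0 + 3·0 + 2·1 = 0
  col t1: 3·0 + 1·-2 + 1·0 + 2·1 + 3·0 + 2·0 = 0
  col t2: 3·0 + 1·0 + 1·0 + 2·0 + 3·-2 + 2·3 = 0
  col t3: 3·2 + 1·0 + 1·-2 + 2·-2 + 3·0 + 2·0 = 0
  col t4: 3·-3 + 1·0 + 1·0 + 2·0 + 3·3 + 2·0 = 0

y = (P0:3, P1:1, P2:1, P3:2, P4:3, P5:2)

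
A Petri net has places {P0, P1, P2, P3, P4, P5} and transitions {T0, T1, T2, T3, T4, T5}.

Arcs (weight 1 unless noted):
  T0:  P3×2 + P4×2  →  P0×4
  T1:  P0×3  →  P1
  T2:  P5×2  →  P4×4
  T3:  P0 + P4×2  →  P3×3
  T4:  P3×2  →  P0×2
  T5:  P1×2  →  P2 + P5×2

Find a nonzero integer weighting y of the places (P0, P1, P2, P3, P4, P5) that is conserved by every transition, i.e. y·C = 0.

y = (P0:1, P1:3, P2:2, P3:1, P4:1, P5:2)

Incidence matrix C (rows=places, cols=transitions):
       T0   T1   T2   T3   T4   T5
   P0   4   -3    0   -1    2    0
   P1   0    1    0    0    0   -2
   P2   0    0    0    0    0    1
   P3  -2    0    0    3   -2    0
   P4  -2    0    4   -2    0    0
   P5   0    0   -2    0    0    2

Candidate y = [1, 3, 2, 1, 1, 2]; check y·C column-wise:
  col T0: 1·4 + 3·0 + 2·0 + 1·-2 + 1·-2 + 2·0 = 0
  col T1: 1·-3 + 3·1 + 2·0 + 1·0 + 1·0 + 2·0 = 0
  col T2: 1·0 + 3·0 + 2·0 + 1·0 + 1·4 + 2·-2 = 0
  col T3: 1·-1 + 3·0 + 2·0 + 1·3 + 1·-2 + 2·0 = 0
  col T4: 1·2 + 3·0 + 2·0 + 1·-2 + 1·0 + 2·0 = 0
  col T5: 1·0 + 3·-2 + 2·1 + 1·0 + 1·0 + 2·2 = 0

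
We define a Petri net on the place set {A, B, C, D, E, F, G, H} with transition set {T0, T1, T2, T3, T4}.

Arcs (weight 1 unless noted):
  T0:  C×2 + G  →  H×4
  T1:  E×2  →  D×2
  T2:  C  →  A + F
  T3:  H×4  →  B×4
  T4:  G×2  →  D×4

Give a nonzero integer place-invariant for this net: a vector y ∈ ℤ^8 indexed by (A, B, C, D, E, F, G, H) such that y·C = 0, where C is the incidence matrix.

Incidence matrix C (rows=places, cols=transitions):
       T0   T1   T2   T3   T4
    A   0    0    1    0    0
    B   0    0    0    4    0
    C  -2    0   -1    0    0
    D   0    2    0    0    4
    E   0   -2    0    0    0
    F   0    0    1    0    0
    G  -1    0    0    0   -2
    H   4    0    0   -4    0

Candidate y = [1, 0, 0, 0, 0, -1, 0, 0]; check y·C column-wise:
  col T0: 1·0 + 0·-2 + -1·0 + 0·-1 + 0·4 = 0
  col T1: 1·0 + 0·2 + 0·-2 + -1·0 = 0
  col T2: 1·1 + 0·-1 + -1·1 = 0
  col T3: 1·0 + 0·4 + -1·0 + 0·-4 = 0
  col T4: 1·0 + 0·4 + -1·0 + 0·-2 = 0

y = (A:1, B:0, C:0, D:0, E:0, F:-1, G:0, H:0)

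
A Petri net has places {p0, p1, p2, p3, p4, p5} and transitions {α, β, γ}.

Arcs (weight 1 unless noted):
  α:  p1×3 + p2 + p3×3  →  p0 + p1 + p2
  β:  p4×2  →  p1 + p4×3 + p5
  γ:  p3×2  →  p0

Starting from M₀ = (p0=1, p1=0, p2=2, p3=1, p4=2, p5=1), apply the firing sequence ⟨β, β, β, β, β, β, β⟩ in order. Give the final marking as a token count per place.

(p0=1, p1=7, p2=2, p3=1, p4=9, p5=8)

step 1: fire β:  (p0=1, p1=0, p2=2, p3=1, p4=2, p5=1) → (p0=1, p1=1, p2=2, p3=1, p4=3, p5=2)
step 2: fire β:  (p0=1, p1=1, p2=2, p3=1, p4=3, p5=2) → (p0=1, p1=2, p2=2, p3=1, p4=4, p5=3)
step 3: fire β:  (p0=1, p1=2, p2=2, p3=1, p4=4, p5=3) → (p0=1, p1=3, p2=2, p3=1, p4=5, p5=4)
step 4: fire β:  (p0=1, p1=3, p2=2, p3=1, p4=5, p5=4) → (p0=1, p1=4, p2=2, p3=1, p4=6, p5=5)
step 5: fire β:  (p0=1, p1=4, p2=2, p3=1, p4=6, p5=5) → (p0=1, p1=5, p2=2, p3=1, p4=7, p5=6)
step 6: fire β:  (p0=1, p1=5, p2=2, p3=1, p4=7, p5=6) → (p0=1, p1=6, p2=2, p3=1, p4=8, p5=7)
step 7: fire β:  (p0=1, p1=6, p2=2, p3=1, p4=8, p5=7) → (p0=1, p1=7, p2=2, p3=1, p4=9, p5=8)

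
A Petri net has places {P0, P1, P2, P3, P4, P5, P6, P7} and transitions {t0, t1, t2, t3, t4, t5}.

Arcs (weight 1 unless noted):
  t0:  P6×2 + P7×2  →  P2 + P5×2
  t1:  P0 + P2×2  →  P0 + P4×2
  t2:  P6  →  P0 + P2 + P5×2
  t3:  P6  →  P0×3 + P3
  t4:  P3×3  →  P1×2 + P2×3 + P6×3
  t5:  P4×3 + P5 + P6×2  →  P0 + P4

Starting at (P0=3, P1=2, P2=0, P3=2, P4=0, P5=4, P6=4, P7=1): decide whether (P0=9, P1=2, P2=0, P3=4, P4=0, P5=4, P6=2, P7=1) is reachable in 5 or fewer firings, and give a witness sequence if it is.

YES — reachable via ⟨t3, t3⟩ (2 firings)

step 1: fire t3:  (P0=3, P1=2, P2=0, P3=2, P4=0, P5=4, P6=4, P7=1) → (P0=6, P1=2, P2=0, P3=3, P4=0, P5=4, P6=3, P7=1)
step 2: fire t3:  (P0=6, P1=2, P2=0, P3=3, P4=0, P5=4, P6=3, P7=1) → (P0=9, P1=2, P2=0, P3=4, P4=0, P5=4, P6=2, P7=1)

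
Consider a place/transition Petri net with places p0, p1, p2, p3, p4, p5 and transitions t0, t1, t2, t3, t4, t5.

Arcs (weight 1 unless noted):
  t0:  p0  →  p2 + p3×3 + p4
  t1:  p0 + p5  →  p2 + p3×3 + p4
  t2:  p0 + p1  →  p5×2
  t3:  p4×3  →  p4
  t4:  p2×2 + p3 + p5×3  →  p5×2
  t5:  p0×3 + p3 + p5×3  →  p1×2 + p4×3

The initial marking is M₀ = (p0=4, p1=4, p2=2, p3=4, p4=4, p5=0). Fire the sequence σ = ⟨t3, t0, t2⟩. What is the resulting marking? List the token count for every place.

(p0=2, p1=3, p2=3, p3=7, p4=3, p5=2)

step 1: fire t3:  (p0=4, p1=4, p2=2, p3=4, p4=4, p5=0) → (p0=4, p1=4, p2=2, p3=4, p4=2, p5=0)
step 2: fire t0:  (p0=4, p1=4, p2=2, p3=4, p4=2, p5=0) → (p0=3, p1=4, p2=3, p3=7, p4=3, p5=0)
step 3: fire t2:  (p0=3, p1=4, p2=3, p3=7, p4=3, p5=0) → (p0=2, p1=3, p2=3, p3=7, p4=3, p5=2)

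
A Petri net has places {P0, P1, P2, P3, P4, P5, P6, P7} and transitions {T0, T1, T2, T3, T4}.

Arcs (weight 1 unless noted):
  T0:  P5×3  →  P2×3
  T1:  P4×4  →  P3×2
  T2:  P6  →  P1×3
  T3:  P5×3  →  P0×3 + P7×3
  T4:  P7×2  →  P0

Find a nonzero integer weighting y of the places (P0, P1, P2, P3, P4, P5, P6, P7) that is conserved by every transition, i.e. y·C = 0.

y = (P0:0, P1:0, P2:0, P3:2, P4:1, P5:0, P6:0, P7:0)

Incidence matrix C (rows=places, cols=transitions):
       T0   T1   T2   T3   T4
   P0   0    0    0    3    1
   P1   0    0    3    0    0
   P2   3    0    0    0    0
   P3   0    2    0    0    0
   P4   0   -4    0    0    0
   P5  -3    0    0   -3    0
   P6   0    0   -1    0    0
   P7   0    0    0    3   -2

Candidate y = [0, 0, 0, 2, 1, 0, 0, 0]; check y·C column-wise:
  col T0: 0·3 + 2·0 + 1·0 + 0·-3 = 0
  col T1: 2·2 + 1·-4 = 0
  col T2: 0·3 + 2·0 + 1·0 + 0·-1 = 0
  col T3: 0·3 + 2·0 + 1·0 + 0·-3 + 0·3 = 0
  col T4: 0·1 + 2·0 + 1·0 + 0·-2 = 0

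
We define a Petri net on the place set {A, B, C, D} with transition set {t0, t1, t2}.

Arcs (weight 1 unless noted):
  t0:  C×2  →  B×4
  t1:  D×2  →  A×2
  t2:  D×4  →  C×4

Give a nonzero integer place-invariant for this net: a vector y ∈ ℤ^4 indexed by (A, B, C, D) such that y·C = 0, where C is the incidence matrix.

y = (A:2, B:1, C:2, D:2)

Incidence matrix C (rows=places, cols=transitions):
       t0   t1   t2
    A   0    2    0
    B   4    0    0
    C  -2    0    4
    D   0   -2   -4

Candidate y = [2, 1, 2, 2]; check y·C column-wise:
  col t0: 2·0 + 1·4 + 2·-2 + 2·0 = 0
  col t1: 2·2 + 1·0 + 2·0 + 2·-2 = 0
  col t2: 2·0 + 1·0 + 2·4 + 2·-4 = 0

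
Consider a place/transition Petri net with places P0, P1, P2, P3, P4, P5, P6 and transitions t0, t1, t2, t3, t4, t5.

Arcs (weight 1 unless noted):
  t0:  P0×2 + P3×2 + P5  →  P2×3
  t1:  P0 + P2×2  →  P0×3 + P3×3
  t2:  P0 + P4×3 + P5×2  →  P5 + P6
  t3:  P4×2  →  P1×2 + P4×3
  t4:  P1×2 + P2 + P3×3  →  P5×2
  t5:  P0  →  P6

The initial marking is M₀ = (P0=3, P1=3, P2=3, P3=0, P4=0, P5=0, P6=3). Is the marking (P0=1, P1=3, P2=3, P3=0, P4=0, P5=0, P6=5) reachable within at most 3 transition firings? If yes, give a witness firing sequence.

YES — reachable via ⟨t5, t5⟩ (2 firings)

step 1: fire t5:  (P0=3, P1=3, P2=3, P3=0, P4=0, P5=0, P6=3) → (P0=2, P1=3, P2=3, P3=0, P4=0, P5=0, P6=4)
step 2: fire t5:  (P0=2, P1=3, P2=3, P3=0, P4=0, P5=0, P6=4) → (P0=1, P1=3, P2=3, P3=0, P4=0, P5=0, P6=5)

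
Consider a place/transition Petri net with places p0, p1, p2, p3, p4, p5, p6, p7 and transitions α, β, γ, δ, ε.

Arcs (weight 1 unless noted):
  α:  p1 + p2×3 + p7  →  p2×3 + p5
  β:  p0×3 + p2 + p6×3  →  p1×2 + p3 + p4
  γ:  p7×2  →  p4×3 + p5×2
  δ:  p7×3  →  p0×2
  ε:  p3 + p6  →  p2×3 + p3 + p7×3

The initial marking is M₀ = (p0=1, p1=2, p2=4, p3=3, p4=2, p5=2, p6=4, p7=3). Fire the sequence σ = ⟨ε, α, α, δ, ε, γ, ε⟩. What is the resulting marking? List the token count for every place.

(p0=3, p1=0, p2=13, p3=3, p4=5, p5=6, p6=1, p7=5)

step 1: fire ε:  (p0=1, p1=2, p2=4, p3=3, p4=2, p5=2, p6=4, p7=3) → (p0=1, p1=2, p2=7, p3=3, p4=2, p5=2, p6=3, p7=6)
step 2: fire α:  (p0=1, p1=2, p2=7, p3=3, p4=2, p5=2, p6=3, p7=6) → (p0=1, p1=1, p2=7, p3=3, p4=2, p5=3, p6=3, p7=5)
step 3: fire α:  (p0=1, p1=1, p2=7, p3=3, p4=2, p5=3, p6=3, p7=5) → (p0=1, p1=0, p2=7, p3=3, p4=2, p5=4, p6=3, p7=4)
step 4: fire δ:  (p0=1, p1=0, p2=7, p3=3, p4=2, p5=4, p6=3, p7=4) → (p0=3, p1=0, p2=7, p3=3, p4=2, p5=4, p6=3, p7=1)
step 5: fire ε:  (p0=3, p1=0, p2=7, p3=3, p4=2, p5=4, p6=3, p7=1) → (p0=3, p1=0, p2=10, p3=3, p4=2, p5=4, p6=2, p7=4)
step 6: fire γ:  (p0=3, p1=0, p2=10, p3=3, p4=2, p5=4, p6=2, p7=4) → (p0=3, p1=0, p2=10, p3=3, p4=5, p5=6, p6=2, p7=2)
step 7: fire ε:  (p0=3, p1=0, p2=10, p3=3, p4=5, p5=6, p6=2, p7=2) → (p0=3, p1=0, p2=13, p3=3, p4=5, p5=6, p6=1, p7=5)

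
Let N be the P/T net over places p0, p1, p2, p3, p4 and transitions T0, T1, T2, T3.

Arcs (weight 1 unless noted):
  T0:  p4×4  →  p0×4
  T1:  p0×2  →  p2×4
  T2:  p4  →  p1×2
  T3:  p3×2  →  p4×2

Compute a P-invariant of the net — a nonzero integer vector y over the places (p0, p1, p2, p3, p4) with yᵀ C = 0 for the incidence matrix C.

y = (p0:2, p1:1, p2:1, p3:2, p4:2)

Incidence matrix C (rows=places, cols=transitions):
       T0   T1   T2   T3
   p0   4   -2    0    0
   p1   0    0    2    0
   p2   0    4    0    0
   p3   0    0    0   -2
   p4  -4    0   -1    2

Candidate y = [2, 1, 1, 2, 2]; check y·C column-wise:
  col T0: 2·4 + 1·0 + 1·0 + 2·0 + 2·-4 = 0
  col T1: 2·-2 + 1·0 + 1·4 + 2·0 + 2·0 = 0
  col T2: 2·0 + 1·2 + 1·0 + 2·0 + 2·-1 = 0
  col T3: 2·0 + 1·0 + 1·0 + 2·-2 + 2·2 = 0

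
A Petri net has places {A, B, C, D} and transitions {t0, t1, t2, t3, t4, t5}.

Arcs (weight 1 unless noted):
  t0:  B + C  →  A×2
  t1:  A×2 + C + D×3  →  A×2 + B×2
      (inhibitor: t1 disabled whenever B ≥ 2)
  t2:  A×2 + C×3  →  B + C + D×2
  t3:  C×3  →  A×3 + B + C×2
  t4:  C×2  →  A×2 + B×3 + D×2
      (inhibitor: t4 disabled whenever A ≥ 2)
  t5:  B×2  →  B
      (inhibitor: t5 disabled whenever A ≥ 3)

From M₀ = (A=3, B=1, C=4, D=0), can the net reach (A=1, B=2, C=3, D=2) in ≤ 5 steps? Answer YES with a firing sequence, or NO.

depth 0: 1 marking
depth 1: 4 markings reached so far
depth 2: 10 markings reached so far
depth 3: 16 markings reached so far
depth 4: 17 markings reached so far
depth 5: 17 markings reached so far
(frontier empty at depth 5; search complete)
target is not among the 17 markings reachable within 5 steps

NO — not reachable within 5 firings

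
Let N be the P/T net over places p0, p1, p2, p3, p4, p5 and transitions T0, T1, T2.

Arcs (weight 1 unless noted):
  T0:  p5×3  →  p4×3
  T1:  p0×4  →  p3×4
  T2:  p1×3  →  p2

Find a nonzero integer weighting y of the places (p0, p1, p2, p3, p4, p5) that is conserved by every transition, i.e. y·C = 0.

Incidence matrix C (rows=places, cols=transitions):
       T0   T1   T2
   p0   0   -4    0
   p1   0    0   -3
   p2   0    0    1
   p3   0    4    0
   p4   3    0    0
   p5  -3    0    0

Candidate y = [0, 1, 3, 0, 0, 0]; check y·C column-wise:
  col T0: 1·0 + 3·0 + 0·3 + 0·-3 = 0
  col T1: 0·-4 + 1·0 + 3·0 + 0·4 = 0
  col T2: 1·-3 + 3·1 = 0

y = (p0:0, p1:1, p2:3, p3:0, p4:0, p5:0)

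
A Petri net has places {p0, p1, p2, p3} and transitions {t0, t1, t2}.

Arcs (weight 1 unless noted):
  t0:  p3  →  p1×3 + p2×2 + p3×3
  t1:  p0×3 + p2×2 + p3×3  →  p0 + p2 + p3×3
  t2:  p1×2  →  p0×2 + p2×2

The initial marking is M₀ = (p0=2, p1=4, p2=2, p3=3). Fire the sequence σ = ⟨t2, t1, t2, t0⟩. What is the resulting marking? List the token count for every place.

(p0=4, p1=3, p2=7, p3=5)

step 1: fire t2:  (p0=2, p1=4, p2=2, p3=3) → (p0=4, p1=2, p2=4, p3=3)
step 2: fire t1:  (p0=4, p1=2, p2=4, p3=3) → (p0=2, p1=2, p2=3, p3=3)
step 3: fire t2:  (p0=2, p1=2, p2=3, p3=3) → (p0=4, p1=0, p2=5, p3=3)
step 4: fire t0:  (p0=4, p1=0, p2=5, p3=3) → (p0=4, p1=3, p2=7, p3=5)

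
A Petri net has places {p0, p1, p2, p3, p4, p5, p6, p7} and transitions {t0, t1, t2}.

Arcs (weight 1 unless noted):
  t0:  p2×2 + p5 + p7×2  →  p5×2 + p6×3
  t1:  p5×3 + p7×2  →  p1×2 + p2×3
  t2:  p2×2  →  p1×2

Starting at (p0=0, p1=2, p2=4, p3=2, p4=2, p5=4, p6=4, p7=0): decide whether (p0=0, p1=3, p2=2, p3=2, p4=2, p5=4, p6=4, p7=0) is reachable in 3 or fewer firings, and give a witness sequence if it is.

depth 0: 1 marking
depth 1: 2 markings reached so far
depth 2: 3 markings reached so far
depth 3: 3 markings reached so far
(frontier empty at depth 3; search complete)
target is not among the 3 markings reachable within 3 steps

NO — not reachable within 3 firings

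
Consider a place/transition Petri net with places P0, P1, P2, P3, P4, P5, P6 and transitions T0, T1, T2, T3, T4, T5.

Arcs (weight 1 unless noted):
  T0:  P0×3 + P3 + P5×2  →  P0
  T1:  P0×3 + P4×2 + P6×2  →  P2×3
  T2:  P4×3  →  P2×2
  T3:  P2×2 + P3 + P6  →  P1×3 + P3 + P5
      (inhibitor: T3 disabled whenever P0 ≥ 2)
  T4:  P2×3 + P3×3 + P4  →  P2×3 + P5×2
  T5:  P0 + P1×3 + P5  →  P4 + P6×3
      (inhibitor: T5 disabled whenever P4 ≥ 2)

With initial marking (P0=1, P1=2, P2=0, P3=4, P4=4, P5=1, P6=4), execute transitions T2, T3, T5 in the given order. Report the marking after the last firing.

step 1: fire T2:  (P0=1, P1=2, P2=0, P3=4, P4=4, P5=1, P6=4) → (P0=1, P1=2, P2=2, P3=4, P4=1, P5=1, P6=4)
step 2: fire T3:  (P0=1, P1=2, P2=2, P3=4, P4=1, P5=1, P6=4) → (P0=1, P1=5, P2=0, P3=4, P4=1, P5=2, P6=3)
step 3: fire T5:  (P0=1, P1=5, P2=0, P3=4, P4=1, P5=2, P6=3) → (P0=0, P1=2, P2=0, P3=4, P4=2, P5=1, P6=6)

(P0=0, P1=2, P2=0, P3=4, P4=2, P5=1, P6=6)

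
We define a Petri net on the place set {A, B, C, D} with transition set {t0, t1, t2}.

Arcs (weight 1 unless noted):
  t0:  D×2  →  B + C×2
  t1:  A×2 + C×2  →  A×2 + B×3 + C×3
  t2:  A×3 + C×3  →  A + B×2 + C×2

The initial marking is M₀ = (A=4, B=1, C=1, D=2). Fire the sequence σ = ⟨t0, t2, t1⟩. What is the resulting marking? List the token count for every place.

step 1: fire t0:  (A=4, B=1, C=1, D=2) → (A=4, B=2, C=3, D=0)
step 2: fire t2:  (A=4, B=2, C=3, D=0) → (A=2, B=4, C=2, D=0)
step 3: fire t1:  (A=2, B=4, C=2, D=0) → (A=2, B=7, C=3, D=0)

(A=2, B=7, C=3, D=0)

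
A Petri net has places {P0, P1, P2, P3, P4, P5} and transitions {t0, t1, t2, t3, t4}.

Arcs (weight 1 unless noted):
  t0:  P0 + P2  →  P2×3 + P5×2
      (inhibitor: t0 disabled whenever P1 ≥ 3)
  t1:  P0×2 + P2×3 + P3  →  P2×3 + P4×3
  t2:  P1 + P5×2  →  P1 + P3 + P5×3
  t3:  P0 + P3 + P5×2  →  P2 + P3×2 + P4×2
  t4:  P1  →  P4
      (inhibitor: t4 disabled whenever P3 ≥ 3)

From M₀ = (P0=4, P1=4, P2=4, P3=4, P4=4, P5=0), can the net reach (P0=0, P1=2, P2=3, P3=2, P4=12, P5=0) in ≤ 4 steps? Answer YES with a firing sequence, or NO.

depth 0: 1 marking
depth 1: 2 markings reached so far
depth 2: 3 markings reached so far
depth 3: 4 markings reached so far
depth 4: 5 markings reached so far
target is not among the 5 markings reachable within 4 steps

NO — not reachable within 4 firings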